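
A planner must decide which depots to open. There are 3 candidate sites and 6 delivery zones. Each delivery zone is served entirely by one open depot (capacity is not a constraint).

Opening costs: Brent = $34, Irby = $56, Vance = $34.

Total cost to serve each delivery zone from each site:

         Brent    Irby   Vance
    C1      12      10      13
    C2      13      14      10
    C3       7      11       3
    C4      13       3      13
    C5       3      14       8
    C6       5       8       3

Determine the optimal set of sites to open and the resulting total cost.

For any fixed open set, each delivery zone goes to its cheapest open site; total = fixed + service.
{Vance}: C1→Vance 13, C2→Vance 10, C3→Vance 3, C4→Vance 13, C5→Vance 8, C6→Vance 3. Service 50; fixed 34; total 84.
{Brent}: service 53 + fixed 34 = 87
{Brent, Vance}: service 44 + fixed 68 = 112
{Brent, Irby, Vance}: service 32 + fixed 124 = 156
(All 7 nonempty subsets were checked; Vance only is lowest.)

Open Vance only; minimum total cost 84.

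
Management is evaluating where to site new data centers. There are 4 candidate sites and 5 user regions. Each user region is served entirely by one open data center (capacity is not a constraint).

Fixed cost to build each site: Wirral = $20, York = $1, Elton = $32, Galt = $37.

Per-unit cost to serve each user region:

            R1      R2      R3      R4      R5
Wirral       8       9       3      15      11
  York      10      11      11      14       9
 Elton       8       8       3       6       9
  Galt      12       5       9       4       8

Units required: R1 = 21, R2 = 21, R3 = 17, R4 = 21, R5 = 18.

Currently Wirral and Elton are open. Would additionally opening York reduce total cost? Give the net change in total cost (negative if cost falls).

Current service cost with {Wirral, Elton}: 675.
Adding York: each user region re-picks its cheapest; new service cost 675, saving 0.
Extra fixed cost: 1. Net change = 1 − 0 = 1.
(Totals: 727 → 728.)

No — net change +1 (cost rises by 1).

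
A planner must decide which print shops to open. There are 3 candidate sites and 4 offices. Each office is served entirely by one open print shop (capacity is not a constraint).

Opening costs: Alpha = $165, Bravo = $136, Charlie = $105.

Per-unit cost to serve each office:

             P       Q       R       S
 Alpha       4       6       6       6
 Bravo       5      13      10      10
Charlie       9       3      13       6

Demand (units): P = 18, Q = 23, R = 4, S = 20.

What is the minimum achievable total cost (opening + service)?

Minimum total cost: 508

For any fixed open set, each office goes to its cheapest open site; total = fixed + service.
{Charlie}: P→Charlie 9·18=162, Q→Charlie 3·23=69, R→Charlie 13·4=52, S→Charlie 6·20=120. Service 403; fixed 105; total 508.
{Alpha}: service 354 + fixed 165 = 519
{Alpha, Charlie}: service 285 + fixed 270 = 555
{Alpha, Bravo, Charlie}: service 285 + fixed 406 = 691
(All 7 nonempty subsets were checked; Charlie only is lowest.)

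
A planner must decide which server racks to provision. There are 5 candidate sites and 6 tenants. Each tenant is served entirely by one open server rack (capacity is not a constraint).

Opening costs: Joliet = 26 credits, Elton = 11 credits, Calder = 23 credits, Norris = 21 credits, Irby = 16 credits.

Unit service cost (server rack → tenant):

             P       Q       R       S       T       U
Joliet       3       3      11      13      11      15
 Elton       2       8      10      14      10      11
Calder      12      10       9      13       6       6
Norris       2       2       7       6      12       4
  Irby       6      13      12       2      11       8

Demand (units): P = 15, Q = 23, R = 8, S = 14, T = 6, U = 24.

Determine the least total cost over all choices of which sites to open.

Minimum total cost: 352

For any fixed open set, each tenant goes to its cheapest open site; total = fixed + service.
{Calder, Norris, Irby}: P→Norris 2·15=30, Q→Norris 2·23=46, R→Norris 7·8=56, S→Irby 2·14=28, T→Calder 6·6=36, U→Norris 4·24=96. Service 292; fixed 60; total 352.
{Norris, Irby}: service 322 + fixed 37 = 359
{Elton, Calder, Norris, Irby}: P→Elton 2·15=30, Q→Norris 2·23=46, R→Norris 7·8=56, S→Irby 2·14=28, T→Calder 6·6=36, U→Norris 4·24=96. Service 292; fixed 71; total 363.
{Joliet, Elton, Calder, Norris, Irby}: P→Elton 2·15=30, Q→Norris 2·23=46, R→Norris 7·8=56, S→Irby 2·14=28, T→Calder 6·6=36, U→Norris 4·24=96. Service 292; fixed 97; total 389.
No other subset beats 352.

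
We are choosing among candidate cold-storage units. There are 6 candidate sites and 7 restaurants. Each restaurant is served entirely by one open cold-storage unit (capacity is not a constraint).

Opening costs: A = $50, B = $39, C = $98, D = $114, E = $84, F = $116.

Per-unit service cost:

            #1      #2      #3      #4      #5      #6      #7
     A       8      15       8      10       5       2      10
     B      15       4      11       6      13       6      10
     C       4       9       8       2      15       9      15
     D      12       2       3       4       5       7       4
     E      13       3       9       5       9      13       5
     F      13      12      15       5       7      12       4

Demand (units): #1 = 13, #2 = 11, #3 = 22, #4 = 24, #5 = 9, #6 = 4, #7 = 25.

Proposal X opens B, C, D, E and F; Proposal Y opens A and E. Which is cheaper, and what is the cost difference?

Proposal Y is cheaper by 63.

Proposal X: {B, C, D, E, F}: #1→C 4·13=52, #2→D 2·11=22, #3→D 3·22=66, #4→C 2·24=48, #5→D 5·9=45, #6→B 6·4=24, #7→D 4·25=100. Service 357; fixed 451; total 808.
Proposal Y: {A, E}: #1→A 8·13=104, #2→E 3·11=33, #3→A 8·22=176, #4→E 5·24=120, #5→A 5·9=45, #6→A 2·4=8, #7→E 5·25=125. Service 611; fixed 134; total 745.
Difference: |808 − 745| = 63.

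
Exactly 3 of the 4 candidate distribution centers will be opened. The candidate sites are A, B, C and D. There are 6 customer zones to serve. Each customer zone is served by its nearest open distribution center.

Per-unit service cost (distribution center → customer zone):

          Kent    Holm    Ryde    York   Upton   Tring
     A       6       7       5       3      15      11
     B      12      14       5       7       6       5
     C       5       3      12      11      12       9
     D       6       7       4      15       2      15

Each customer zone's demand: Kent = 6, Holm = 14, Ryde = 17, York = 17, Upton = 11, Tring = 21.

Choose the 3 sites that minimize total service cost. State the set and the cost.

Choose A, B and C; total service cost 379.

With exactly 3 open, each customer zone uses its cheapest among the chosen.
{A, B, C}: Kent→C 5·6=30, Holm→C 3·14=42, Ryde→A 5·17=85, York→A 3·17=51, Upton→B 6·11=66, Tring→B 5·21=105. Service cost 379.
{A, B, D}: service cost 380
{B, C, D}: service cost 386
Among all 4 size-3 choices, {A, B, C} is lowest.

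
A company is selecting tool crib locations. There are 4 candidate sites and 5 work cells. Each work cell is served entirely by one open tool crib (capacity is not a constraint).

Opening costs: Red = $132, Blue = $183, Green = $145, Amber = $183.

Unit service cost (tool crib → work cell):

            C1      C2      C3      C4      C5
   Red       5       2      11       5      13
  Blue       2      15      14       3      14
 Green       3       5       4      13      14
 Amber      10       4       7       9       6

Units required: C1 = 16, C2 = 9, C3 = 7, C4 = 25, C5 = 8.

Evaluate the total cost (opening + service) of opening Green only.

Total cost: 703

Each work cell is assigned to its cheapest site among the open ones.
{Green}: C1→Green 3·16=48, C2→Green 5·9=45, C3→Green 4·7=28, C4→Green 13·25=325, C5→Green 14·8=112. Service 558; fixed 145; total 703.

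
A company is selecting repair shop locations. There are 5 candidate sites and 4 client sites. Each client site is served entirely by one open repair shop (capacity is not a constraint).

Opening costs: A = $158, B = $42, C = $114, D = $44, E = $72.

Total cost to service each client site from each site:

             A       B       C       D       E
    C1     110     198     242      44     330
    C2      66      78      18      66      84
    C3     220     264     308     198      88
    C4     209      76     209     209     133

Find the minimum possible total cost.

For any fixed open set, each client site goes to its cheapest open site; total = fixed + service.
{B, D, E}: C1→D 44, C2→D 66, C3→E 88, C4→B 76. Service 274; fixed 158; total 432.
{D, E}: service 331 + fixed 116 = 447
{B, D}: service 384 + fixed 86 = 470
{A, B, C, D, E}: service 226 + fixed 430 = 656
No other subset beats 432.

Minimum total cost: 432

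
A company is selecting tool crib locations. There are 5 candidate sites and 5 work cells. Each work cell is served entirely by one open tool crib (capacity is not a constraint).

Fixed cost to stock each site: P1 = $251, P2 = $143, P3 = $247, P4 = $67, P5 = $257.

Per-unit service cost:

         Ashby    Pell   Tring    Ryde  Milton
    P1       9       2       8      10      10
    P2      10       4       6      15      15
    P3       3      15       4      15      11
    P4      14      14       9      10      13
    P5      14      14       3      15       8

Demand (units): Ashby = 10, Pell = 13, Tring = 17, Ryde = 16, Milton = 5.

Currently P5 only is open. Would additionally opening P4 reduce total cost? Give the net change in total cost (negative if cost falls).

Yes — net change −13 (cost falls by 13).

Current service cost with {P5}: 653.
Adding P4: each work cell re-picks its cheapest; new service cost 573, saving 80.
Extra fixed cost: 67. Net change = 67 − 80 = -13.
(Totals: 910 → 897.)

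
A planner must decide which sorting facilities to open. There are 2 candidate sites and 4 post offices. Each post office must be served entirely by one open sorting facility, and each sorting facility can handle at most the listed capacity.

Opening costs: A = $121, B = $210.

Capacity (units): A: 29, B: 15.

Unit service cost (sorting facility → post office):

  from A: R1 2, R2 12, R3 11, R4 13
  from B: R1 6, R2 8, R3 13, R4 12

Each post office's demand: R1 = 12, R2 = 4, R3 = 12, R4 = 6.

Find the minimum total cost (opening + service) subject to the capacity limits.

Open {A, B}: R1→A 2·12=24, R2→B 8·4=32, R3→A 11·12=132, R4→B 12·6=72.
Loads: A carries 24/29, B carries 10/15. Service 260; fixed 331; total 591.
Next best feasible plan costs 607.

Minimum total cost: 591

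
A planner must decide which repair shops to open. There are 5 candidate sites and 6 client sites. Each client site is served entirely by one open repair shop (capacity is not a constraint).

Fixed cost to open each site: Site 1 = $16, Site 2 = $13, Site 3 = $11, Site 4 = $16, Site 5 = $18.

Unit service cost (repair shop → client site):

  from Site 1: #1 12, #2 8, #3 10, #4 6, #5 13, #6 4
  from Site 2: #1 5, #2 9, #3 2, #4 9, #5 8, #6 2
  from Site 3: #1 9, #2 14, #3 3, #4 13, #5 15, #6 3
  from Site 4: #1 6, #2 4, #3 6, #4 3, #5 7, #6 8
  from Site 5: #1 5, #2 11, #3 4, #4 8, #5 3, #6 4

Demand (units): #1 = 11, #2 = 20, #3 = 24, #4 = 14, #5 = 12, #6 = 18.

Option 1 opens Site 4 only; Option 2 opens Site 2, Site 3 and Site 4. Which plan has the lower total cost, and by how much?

Option 2 is cheaper by 191.

Option 1: {Site 4}: #1→Site 4 6·11=66, #2→Site 4 4·20=80, #3→Site 4 6·24=144, #4→Site 4 3·14=42, #5→Site 4 7·12=84, #6→Site 4 8·18=144. Service 560; fixed 16; total 576.
Option 2: {Site 2, Site 3, Site 4}: #1→Site 2 5·11=55, #2→Site 4 4·20=80, #3→Site 2 2·24=48, #4→Site 4 3·14=42, #5→Site 4 7·12=84, #6→Site 2 2·18=36. Service 345; fixed 40; total 385.
Difference: |576 − 385| = 191.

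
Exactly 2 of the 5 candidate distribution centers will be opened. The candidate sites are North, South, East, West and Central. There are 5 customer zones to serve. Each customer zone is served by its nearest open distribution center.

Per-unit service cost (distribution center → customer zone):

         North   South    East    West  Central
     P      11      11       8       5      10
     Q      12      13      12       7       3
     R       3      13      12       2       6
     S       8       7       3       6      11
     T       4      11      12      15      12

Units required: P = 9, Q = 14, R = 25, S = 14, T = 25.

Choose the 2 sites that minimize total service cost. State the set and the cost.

With exactly 2 open, each customer zone uses its cheapest among the chosen.
{North, West}: P→West 5·9=45, Q→West 7·14=98, R→West 2·25=50, S→West 6·14=84, T→North 4·25=100. Service cost 377.
{North, Central}: service cost 419
{North, East}: service cost 457
Among all 10 size-2 choices, {North, West} is lowest.

Choose North and West; total service cost 377.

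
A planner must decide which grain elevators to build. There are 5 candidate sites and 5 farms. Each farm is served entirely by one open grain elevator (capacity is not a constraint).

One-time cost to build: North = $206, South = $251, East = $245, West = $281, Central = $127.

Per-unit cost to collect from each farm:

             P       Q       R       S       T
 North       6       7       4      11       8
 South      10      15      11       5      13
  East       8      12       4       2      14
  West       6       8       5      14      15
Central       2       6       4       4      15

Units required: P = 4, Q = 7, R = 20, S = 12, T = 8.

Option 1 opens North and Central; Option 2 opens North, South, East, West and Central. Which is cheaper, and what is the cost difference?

Option 1: {North, Central}: P→Central 2·4=8, Q→Central 6·7=42, R→North 4·20=80, S→Central 4·12=48, T→North 8·8=64. Service 242; fixed 333; total 575.
Option 2: {North, South, East, West, Central}: P→Central 2·4=8, Q→Central 6·7=42, R→North 4·20=80, S→East 2·12=24, T→North 8·8=64. Service 218; fixed 1110; total 1328.
Difference: |575 − 1328| = 753.

Option 1 is cheaper by 753.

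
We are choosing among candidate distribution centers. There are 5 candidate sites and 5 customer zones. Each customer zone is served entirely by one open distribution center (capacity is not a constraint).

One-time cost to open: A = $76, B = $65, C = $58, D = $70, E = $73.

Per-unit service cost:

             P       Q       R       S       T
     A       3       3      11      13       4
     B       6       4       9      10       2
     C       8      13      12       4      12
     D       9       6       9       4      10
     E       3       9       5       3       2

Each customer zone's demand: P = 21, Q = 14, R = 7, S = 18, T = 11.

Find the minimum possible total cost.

For any fixed open set, each customer zone goes to its cheapest open site; total = fixed + service.
{A, E}: P→A 3·21=63, Q→A 3·14=42, R→E 5·7=35, S→E 3·18=54, T→E 2·11=22. Service 216; fixed 149; total 365.
{B, E}: P→E 3·21=63, Q→B 4·14=56, R→E 5·7=35, S→E 3·18=54, T→B 2·11=22. Service 230; fixed 138; total 368.
{E}: P→E 3·21=63, Q→E 9·14=126, R→E 5·7=35, S→E 3·18=54, T→E 2·11=22. Service 300; fixed 73; total 373.
{A, B, C, D, E}: P→A 3·21=63, Q→A 3·14=42, R→E 5·7=35, S→E 3·18=54, T→B 2·11=22. Service 216; fixed 342; total 558.
No other subset beats 365.

Minimum total cost: 365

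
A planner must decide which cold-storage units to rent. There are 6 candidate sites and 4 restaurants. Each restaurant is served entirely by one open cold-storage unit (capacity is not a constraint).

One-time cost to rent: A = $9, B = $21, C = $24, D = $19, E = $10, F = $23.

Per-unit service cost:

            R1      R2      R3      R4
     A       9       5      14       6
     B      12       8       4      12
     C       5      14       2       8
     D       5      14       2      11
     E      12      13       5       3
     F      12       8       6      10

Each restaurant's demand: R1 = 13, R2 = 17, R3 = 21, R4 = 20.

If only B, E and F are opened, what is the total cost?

Each restaurant is assigned to its cheapest site among the open ones.
{B, E, F}: R1→B 12·13=156, R2→B 8·17=136, R3→B 4·21=84, R4→E 3·20=60. Service 436; fixed 54; total 490.

Total cost: 490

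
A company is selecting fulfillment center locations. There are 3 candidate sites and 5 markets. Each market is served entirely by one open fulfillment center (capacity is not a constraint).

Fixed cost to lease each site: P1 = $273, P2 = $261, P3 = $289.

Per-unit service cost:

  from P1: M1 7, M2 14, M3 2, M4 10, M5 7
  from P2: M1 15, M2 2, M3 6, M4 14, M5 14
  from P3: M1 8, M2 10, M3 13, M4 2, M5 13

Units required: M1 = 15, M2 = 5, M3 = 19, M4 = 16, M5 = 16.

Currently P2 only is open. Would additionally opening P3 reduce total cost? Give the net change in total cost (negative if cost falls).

Yes — net change −24 (cost falls by 24).

Current service cost with {P2}: 797.
Adding P3: each market re-picks its cheapest; new service cost 484, saving 313.
Extra fixed cost: 289. Net change = 289 − 313 = -24.
(Totals: 1058 → 1034.)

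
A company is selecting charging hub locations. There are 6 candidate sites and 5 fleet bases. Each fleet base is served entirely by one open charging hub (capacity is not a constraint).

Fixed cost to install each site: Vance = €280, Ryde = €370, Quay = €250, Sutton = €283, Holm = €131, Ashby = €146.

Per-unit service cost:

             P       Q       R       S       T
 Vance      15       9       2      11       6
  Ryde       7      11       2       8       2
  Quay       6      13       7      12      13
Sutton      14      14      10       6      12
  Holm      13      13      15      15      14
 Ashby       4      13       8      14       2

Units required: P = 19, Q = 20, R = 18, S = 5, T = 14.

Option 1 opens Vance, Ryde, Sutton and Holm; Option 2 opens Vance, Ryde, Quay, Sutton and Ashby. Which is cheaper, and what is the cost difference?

Option 1 is cheaper by 208.

Option 1: {Vance, Ryde, Sutton, Holm}: P→Ryde 7·19=133, Q→Vance 9·20=180, R→Vance 2·18=36, S→Sutton 6·5=30, T→Ryde 2·14=28. Service 407; fixed 1064; total 1471.
Option 2: {Vance, Ryde, Quay, Sutton, Ashby}: P→Ashby 4·19=76, Q→Vance 9·20=180, R→Vance 2·18=36, S→Sutton 6·5=30, T→Ryde 2·14=28. Service 350; fixed 1329; total 1679.
Difference: |1471 − 1679| = 208.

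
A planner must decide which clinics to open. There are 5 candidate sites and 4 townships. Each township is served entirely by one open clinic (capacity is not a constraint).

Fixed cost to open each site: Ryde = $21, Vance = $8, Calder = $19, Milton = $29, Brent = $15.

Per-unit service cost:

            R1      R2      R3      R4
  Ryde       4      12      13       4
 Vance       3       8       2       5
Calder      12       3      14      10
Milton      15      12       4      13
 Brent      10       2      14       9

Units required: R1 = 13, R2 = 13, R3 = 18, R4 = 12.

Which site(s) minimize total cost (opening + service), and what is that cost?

Open Vance and Brent; minimum total cost 184.

For any fixed open set, each township goes to its cheapest open site; total = fixed + service.
{Vance, Brent}: R1→Vance 3·13=39, R2→Brent 2·13=26, R3→Vance 2·18=36, R4→Vance 5·12=60. Service 161; fixed 23; total 184.
{Ryde, Vance, Brent}: service 149 + fixed 44 = 193
{Vance, Calder}: service 174 + fixed 27 = 201
{Ryde, Vance, Calder, Milton, Brent}: service 149 + fixed 92 = 241
No other subset beats 184.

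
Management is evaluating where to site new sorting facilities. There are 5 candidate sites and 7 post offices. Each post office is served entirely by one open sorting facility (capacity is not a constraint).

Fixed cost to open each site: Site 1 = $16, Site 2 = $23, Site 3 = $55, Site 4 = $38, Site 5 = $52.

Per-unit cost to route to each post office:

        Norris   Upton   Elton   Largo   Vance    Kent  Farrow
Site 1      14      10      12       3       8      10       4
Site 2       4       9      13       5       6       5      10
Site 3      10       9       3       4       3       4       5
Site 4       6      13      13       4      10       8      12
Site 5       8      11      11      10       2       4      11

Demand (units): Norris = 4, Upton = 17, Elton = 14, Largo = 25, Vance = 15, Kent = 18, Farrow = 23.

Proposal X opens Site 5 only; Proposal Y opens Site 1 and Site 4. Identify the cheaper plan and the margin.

Proposal Y is cheaper by 183.

Proposal X: {Site 5}: Norris→Site 5 8·4=32, Upton→Site 5 11·17=187, Elton→Site 5 11·14=154, Largo→Site 5 10·25=250, Vance→Site 5 2·15=30, Kent→Site 5 4·18=72, Farrow→Site 5 11·23=253. Service 978; fixed 52; total 1030.
Proposal Y: {Site 1, Site 4}: Norris→Site 4 6·4=24, Upton→Site 1 10·17=170, Elton→Site 1 12·14=168, Largo→Site 1 3·25=75, Vance→Site 1 8·15=120, Kent→Site 4 8·18=144, Farrow→Site 1 4·23=92. Service 793; fixed 54; total 847.
Difference: |1030 − 847| = 183.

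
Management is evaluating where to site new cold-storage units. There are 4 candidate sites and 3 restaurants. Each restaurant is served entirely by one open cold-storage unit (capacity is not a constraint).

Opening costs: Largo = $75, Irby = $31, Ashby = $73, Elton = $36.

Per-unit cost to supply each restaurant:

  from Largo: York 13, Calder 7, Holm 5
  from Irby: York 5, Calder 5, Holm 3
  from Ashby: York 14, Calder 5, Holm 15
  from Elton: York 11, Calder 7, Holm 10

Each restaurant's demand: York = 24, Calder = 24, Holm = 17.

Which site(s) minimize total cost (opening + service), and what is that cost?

For any fixed open set, each restaurant goes to its cheapest open site; total = fixed + service.
{Irby}: York→Irby 5·24=120, Calder→Irby 5·24=120, Holm→Irby 3·17=51. Service 291; fixed 31; total 322.
{Irby, Elton}: service 291 + fixed 67 = 358
{Irby, Ashby}: York→Irby 5·24=120, Calder→Irby 5·24=120, Holm→Irby 3·17=51. Service 291; fixed 104; total 395.
{Largo, Irby, Ashby, Elton}: service 291 + fixed 215 = 506
No other subset beats 322.

Open Irby only; minimum total cost 322.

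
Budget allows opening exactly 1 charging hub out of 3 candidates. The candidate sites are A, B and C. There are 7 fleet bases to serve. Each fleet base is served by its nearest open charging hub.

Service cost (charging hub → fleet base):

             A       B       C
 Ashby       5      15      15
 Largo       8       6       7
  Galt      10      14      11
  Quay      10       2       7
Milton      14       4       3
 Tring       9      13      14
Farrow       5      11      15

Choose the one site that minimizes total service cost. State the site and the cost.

Choose A only; total service cost 61.

With exactly 1 open, each fleet base uses its cheapest among the chosen.
{A}: Ashby→A 5, Largo→A 8, Galt→A 10, Quay→A 10, Milton→A 14, Tring→A 9, Farrow→A 5. Service cost 61.
{B}: service cost 65
{C}: service cost 72
Among all 3 size-1 choices, {A} is lowest.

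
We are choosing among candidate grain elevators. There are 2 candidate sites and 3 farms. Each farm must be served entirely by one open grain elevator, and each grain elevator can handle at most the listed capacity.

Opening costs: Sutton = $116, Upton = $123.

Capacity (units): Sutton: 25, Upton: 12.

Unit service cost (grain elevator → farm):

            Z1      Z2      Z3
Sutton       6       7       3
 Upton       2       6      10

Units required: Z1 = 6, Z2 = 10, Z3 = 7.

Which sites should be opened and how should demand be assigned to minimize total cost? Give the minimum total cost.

Minimum total cost: 243

Open {Sutton}: Z1→Sutton 6·6=36, Z2→Sutton 7·10=70, Z3→Sutton 3·7=21.
Loads: Sutton carries 23/25. Service 127; fixed 116; total 243.
Next best feasible plan costs 342.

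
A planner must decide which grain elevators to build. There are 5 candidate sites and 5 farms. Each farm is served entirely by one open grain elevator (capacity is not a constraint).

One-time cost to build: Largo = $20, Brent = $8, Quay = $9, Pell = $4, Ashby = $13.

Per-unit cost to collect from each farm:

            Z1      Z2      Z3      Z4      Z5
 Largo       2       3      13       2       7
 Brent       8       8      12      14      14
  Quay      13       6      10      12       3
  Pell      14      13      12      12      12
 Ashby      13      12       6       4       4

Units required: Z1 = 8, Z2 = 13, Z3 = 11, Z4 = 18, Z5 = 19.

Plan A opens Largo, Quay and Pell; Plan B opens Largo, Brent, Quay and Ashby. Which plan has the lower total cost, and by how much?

Plan A: {Largo, Quay, Pell}: Z1→Largo 2·8=16, Z2→Largo 3·13=39, Z3→Quay 10·11=110, Z4→Largo 2·18=36, Z5→Quay 3·19=57. Service 258; fixed 33; total 291.
Plan B: {Largo, Brent, Quay, Ashby}: Z1→Largo 2·8=16, Z2→Largo 3·13=39, Z3→Ashby 6·11=66, Z4→Largo 2·18=36, Z5→Quay 3·19=57. Service 214; fixed 50; total 264.
Difference: |291 − 264| = 27.

Plan B is cheaper by 27.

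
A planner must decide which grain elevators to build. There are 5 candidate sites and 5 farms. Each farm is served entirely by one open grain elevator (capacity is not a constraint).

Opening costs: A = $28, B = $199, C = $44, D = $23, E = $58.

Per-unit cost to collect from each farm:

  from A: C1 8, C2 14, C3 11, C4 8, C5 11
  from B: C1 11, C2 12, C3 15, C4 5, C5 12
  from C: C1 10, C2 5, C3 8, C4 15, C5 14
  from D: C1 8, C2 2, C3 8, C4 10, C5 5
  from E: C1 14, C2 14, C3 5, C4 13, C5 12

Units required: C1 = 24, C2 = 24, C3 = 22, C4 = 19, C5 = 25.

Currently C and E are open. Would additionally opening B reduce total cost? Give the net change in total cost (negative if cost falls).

Current service cost with {C, E}: 1017.
Adding B: each farm re-picks its cheapest; new service cost 865, saving 152.
Extra fixed cost: 199. Net change = 199 − 152 = 47.
(Totals: 1119 → 1166.)

No — net change +47 (cost rises by 47).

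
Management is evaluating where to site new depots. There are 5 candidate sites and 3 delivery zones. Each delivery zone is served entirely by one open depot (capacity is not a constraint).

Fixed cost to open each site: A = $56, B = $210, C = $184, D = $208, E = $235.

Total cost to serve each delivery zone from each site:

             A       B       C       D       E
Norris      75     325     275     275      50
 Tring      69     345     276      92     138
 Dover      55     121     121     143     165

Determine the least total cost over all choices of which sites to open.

For any fixed open set, each delivery zone goes to its cheapest open site; total = fixed + service.
{A}: Norris→A 75, Tring→A 69, Dover→A 55. Service 199; fixed 56; total 255.
{A, C}: Norris→A 75, Tring→A 69, Dover→A 55. Service 199; fixed 240; total 439.
{A, D}: Norris→A 75, Tring→A 69, Dover→A 55. Service 199; fixed 264; total 463.
{A, B, C, D, E}: Norris→E 50, Tring→A 69, Dover→A 55. Service 174; fixed 893; total 1067.
No other subset beats 255.

Minimum total cost: 255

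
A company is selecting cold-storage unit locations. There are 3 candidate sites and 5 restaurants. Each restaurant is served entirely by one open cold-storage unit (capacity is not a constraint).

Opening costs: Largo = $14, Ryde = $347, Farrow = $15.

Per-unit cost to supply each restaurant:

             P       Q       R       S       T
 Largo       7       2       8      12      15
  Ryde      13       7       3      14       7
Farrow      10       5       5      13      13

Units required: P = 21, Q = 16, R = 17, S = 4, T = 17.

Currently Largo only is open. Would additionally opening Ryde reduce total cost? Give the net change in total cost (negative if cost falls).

Current service cost with {Largo}: 618.
Adding Ryde: each restaurant re-picks its cheapest; new service cost 397, saving 221.
Extra fixed cost: 347. Net change = 347 − 221 = 126.
(Totals: 632 → 758.)

No — net change +126 (cost rises by 126).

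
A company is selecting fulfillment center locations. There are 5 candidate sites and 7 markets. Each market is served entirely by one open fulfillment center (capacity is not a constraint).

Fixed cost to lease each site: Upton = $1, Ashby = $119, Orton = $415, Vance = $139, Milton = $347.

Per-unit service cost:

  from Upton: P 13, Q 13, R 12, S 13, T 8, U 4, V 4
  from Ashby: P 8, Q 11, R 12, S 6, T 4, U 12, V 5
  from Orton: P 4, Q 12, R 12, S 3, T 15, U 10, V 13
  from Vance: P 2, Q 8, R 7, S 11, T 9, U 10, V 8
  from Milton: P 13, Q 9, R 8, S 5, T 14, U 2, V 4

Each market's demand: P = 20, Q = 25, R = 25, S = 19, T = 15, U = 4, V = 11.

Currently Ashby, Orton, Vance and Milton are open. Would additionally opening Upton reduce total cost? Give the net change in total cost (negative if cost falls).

Current service cost with {Ashby, Orton, Vance, Milton}: 584.
Adding Upton: each market re-picks its cheapest; new service cost 584, saving 0.
Extra fixed cost: 1. Net change = 1 − 0 = 1.
(Totals: 1604 → 1605.)

No — net change +1 (cost rises by 1).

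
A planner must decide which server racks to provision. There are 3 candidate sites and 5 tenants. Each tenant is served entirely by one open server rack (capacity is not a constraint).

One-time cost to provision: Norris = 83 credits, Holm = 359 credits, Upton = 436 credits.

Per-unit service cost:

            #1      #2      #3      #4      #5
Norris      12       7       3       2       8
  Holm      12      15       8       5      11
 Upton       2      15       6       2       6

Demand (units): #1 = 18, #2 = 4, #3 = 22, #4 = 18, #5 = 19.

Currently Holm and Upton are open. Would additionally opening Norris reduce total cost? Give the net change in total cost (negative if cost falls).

Yes — net change −15 (cost falls by 15).

Current service cost with {Holm, Upton}: 378.
Adding Norris: each tenant re-picks its cheapest; new service cost 280, saving 98.
Extra fixed cost: 83. Net change = 83 − 98 = -15.
(Totals: 1173 → 1158.)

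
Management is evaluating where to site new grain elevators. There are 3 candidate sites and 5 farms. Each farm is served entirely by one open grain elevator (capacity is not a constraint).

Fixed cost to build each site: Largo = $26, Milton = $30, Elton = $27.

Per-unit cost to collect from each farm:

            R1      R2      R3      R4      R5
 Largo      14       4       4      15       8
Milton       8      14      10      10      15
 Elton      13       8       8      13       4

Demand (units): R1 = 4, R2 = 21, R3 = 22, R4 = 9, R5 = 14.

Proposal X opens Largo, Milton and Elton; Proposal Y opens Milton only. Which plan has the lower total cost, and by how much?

Proposal X is cheaper by 443.

Proposal X: {Largo, Milton, Elton}: R1→Milton 8·4=32, R2→Largo 4·21=84, R3→Largo 4·22=88, R4→Milton 10·9=90, R5→Elton 4·14=56. Service 350; fixed 83; total 433.
Proposal Y: {Milton}: R1→Milton 8·4=32, R2→Milton 14·21=294, R3→Milton 10·22=220, R4→Milton 10·9=90, R5→Milton 15·14=210. Service 846; fixed 30; total 876.
Difference: |433 − 876| = 443.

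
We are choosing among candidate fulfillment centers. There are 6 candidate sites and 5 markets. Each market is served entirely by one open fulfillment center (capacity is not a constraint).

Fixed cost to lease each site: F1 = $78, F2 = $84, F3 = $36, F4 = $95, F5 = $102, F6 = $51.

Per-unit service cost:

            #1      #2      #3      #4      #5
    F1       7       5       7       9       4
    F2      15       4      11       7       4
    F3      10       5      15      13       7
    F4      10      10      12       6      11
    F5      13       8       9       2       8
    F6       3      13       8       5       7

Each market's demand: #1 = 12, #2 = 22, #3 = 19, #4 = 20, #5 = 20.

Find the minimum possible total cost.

Minimum total cost: 588

For any fixed open set, each market goes to its cheapest open site; total = fixed + service.
{F1, F6}: #1→F6 3·12=36, #2→F1 5·22=110, #3→F1 7·19=133, #4→F6 5·20=100, #5→F1 4·20=80. Service 459; fixed 129; total 588.
{F2, F6}: #1→F6 3·12=36, #2→F2 4·22=88, #3→F6 8·19=152, #4→F6 5·20=100, #5→F2 4·20=80. Service 456; fixed 135; total 591.
{F1, F3, F6}: service 459 + fixed 165 = 624
{F1, F2, F3, F4, F5, F6}: #1→F6 3·12=36, #2→F2 4·22=88, #3→F1 7·19=133, #4→F5 2·20=40, #5→F1 4·20=80. Service 377; fixed 446; total 823.
No other subset beats 588.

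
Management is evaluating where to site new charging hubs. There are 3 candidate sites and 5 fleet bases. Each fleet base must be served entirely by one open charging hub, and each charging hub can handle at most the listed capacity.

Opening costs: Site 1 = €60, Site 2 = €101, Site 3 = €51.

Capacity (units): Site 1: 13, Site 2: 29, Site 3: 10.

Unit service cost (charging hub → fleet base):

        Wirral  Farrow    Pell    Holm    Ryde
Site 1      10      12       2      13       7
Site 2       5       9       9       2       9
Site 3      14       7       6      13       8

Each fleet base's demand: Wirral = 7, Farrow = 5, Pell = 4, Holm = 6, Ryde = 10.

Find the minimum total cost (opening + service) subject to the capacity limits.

Minimum total cost: 348

Open {Site 2, Site 3}: Wirral→Site 2 5·7=35, Farrow→Site 3 7·5=35, Pell→Site 3 6·4=24, Holm→Site 2 2·6=12, Ryde→Site 2 9·10=90.
Loads: Site 2 carries 23/29, Site 3 carries 9/10. Service 196; fixed 152; total 348.
Next best feasible plan costs 351.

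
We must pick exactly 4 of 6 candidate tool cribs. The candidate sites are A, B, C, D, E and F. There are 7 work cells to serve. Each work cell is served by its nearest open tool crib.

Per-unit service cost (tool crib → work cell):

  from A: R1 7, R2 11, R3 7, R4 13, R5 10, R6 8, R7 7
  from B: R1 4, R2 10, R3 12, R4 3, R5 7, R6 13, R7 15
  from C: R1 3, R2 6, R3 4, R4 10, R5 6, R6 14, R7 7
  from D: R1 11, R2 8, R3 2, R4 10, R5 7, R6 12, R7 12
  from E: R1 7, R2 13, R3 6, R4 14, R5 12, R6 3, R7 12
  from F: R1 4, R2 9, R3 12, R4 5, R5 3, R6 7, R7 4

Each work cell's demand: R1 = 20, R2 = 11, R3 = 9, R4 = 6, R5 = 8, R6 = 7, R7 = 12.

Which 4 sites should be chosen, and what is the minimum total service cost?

Choose C, D, E and F; total service cost 267.

With exactly 4 open, each work cell uses its cheapest among the chosen.
{C, D, E, F}: R1→C 3·20=60, R2→C 6·11=66, R3→D 2·9=18, R4→F 5·6=30, R5→F 3·8=24, R6→E 3·7=21, R7→F 4·12=48. Service cost 267.
{B, C, E, F}: service cost 273
{B, C, D, F}: service cost 283
Among all 15 size-4 choices, {C, D, E, F} is lowest.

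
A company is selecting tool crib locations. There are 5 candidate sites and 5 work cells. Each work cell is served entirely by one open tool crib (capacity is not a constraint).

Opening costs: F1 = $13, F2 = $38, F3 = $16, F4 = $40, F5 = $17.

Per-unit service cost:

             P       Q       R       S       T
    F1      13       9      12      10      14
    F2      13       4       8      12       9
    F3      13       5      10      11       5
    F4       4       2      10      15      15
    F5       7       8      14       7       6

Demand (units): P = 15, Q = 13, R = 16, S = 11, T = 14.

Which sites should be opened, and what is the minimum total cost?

For any fixed open set, each work cell goes to its cheapest open site; total = fixed + service.
{F4, F5}: P→F4 4·15=60, Q→F4 2·13=26, R→F4 10·16=160, S→F5 7·11=77, T→F5 6·14=84. Service 407; fixed 57; total 464.
{F3, F4, F5}: P→F4 4·15=60, Q→F4 2·13=26, R→F3 10·16=160, S→F5 7·11=77, T→F3 5·14=70. Service 393; fixed 73; total 466.
{F2, F4, F5}: service 375 + fixed 95 = 470
{F1, F2, F3, F4, F5}: P→F4 4·15=60, Q→F4 2·13=26, R→F2 8·16=128, S→F5 7·11=77, T→F3 5·14=70. Service 361; fixed 124; total 485.
No other subset beats 464.

Open F4 and F5; minimum total cost 464.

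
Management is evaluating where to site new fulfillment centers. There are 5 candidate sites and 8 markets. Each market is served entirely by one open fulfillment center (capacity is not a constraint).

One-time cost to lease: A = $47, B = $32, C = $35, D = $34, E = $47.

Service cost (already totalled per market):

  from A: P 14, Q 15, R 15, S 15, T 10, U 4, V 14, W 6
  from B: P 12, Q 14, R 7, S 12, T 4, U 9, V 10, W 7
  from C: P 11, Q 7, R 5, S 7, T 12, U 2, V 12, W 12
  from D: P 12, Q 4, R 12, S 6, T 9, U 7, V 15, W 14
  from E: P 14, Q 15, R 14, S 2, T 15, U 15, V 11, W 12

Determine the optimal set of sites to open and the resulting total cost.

Open C only; minimum total cost 103.

For any fixed open set, each market goes to its cheapest open site; total = fixed + service.
{C}: P→C 11, Q→C 7, R→C 5, S→C 7, T→C 12, U→C 2, V→C 12, W→C 12. Service 68; fixed 35; total 103.
{B}: P→B 12, Q→B 14, R→B 7, S→B 12, T→B 4, U→B 9, V→B 10, W→B 7. Service 75; fixed 32; total 107.
{D}: service 79 + fixed 34 = 113
{A, B, C, D, E}: P→C 11, Q→D 4, R→C 5, S→E 2, T→B 4, U→C 2, V→B 10, W→A 6. Service 44; fixed 195; total 239.
No other subset beats 103.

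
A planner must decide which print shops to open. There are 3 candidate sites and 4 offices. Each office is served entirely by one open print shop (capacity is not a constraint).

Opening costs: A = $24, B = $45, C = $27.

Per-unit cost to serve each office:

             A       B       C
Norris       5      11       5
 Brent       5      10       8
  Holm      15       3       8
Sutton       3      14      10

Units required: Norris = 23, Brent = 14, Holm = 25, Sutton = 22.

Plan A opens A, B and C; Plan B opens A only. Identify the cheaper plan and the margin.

Plan A: {A, B, C}: Norris→A 5·23=115, Brent→A 5·14=70, Holm→B 3·25=75, Sutton→A 3·22=66. Service 326; fixed 96; total 422.
Plan B: {A}: Norris→A 5·23=115, Brent→A 5·14=70, Holm→A 15·25=375, Sutton→A 3·22=66. Service 626; fixed 24; total 650.
Difference: |422 − 650| = 228.

Plan A is cheaper by 228.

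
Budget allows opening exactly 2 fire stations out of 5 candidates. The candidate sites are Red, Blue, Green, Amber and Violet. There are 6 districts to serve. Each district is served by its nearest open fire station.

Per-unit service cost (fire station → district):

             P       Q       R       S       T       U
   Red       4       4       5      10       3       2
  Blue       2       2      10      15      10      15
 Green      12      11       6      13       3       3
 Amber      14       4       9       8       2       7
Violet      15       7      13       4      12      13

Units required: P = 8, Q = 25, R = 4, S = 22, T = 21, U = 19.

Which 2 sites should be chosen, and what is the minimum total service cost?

Choose Red and Violet; total service cost 341.

With exactly 2 open, each district uses its cheapest among the chosen.
{Red, Violet}: P→Red 4·8=32, Q→Red 4·25=100, R→Red 5·4=20, S→Violet 4·22=88, T→Red 3·21=63, U→Red 2·19=38. Service cost 341.
{Red, Blue}: service cost 407
{Red, Amber}: service cost 408
Among all 10 size-2 choices, {Red, Violet} is lowest.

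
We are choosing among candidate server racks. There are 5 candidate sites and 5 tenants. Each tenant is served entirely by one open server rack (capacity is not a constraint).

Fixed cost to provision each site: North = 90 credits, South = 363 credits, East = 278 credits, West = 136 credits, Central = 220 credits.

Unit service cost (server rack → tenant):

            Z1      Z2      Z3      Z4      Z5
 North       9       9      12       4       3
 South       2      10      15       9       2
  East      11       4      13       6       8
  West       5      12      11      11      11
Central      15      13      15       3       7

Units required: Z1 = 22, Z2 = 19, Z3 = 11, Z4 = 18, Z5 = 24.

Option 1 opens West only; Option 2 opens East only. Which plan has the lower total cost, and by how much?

Option 1: {West}: Z1→West 5·22=110, Z2→West 12·19=228, Z3→West 11·11=121, Z4→West 11·18=198, Z5→West 11·24=264. Service 921; fixed 136; total 1057.
Option 2: {East}: Z1→East 11·22=242, Z2→East 4·19=76, Z3→East 13·11=143, Z4→East 6·18=108, Z5→East 8·24=192. Service 761; fixed 278; total 1039.
Difference: |1057 − 1039| = 18.

Option 2 is cheaper by 18.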